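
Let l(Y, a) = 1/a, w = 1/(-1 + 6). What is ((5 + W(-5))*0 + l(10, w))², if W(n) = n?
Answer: 25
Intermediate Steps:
w = ⅕ (w = 1/5 = ⅕ ≈ 0.20000)
((5 + W(-5))*0 + l(10, w))² = ((5 - 5)*0 + 1/(⅕))² = (0*0 + 5)² = (0 + 5)² = 5² = 25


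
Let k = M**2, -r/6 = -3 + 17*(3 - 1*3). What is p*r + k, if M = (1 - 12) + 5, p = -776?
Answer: -13932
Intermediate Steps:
M = -6 (M = -11 + 5 = -6)
r = 18 (r = -6*(-3 + 17*(3 - 1*3)) = -6*(-3 + 17*(3 - 3)) = -6*(-3 + 17*0) = -6*(-3 + 0) = -6*(-3) = 18)
k = 36 (k = (-6)**2 = 36)
p*r + k = -776*18 + 36 = -13968 + 36 = -13932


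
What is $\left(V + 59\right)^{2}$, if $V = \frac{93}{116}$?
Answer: $\frac{48121969}{13456} \approx 3576.2$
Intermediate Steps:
$V = \frac{93}{116}$ ($V = 93 \cdot \frac{1}{116} = \frac{93}{116} \approx 0.80172$)
$\left(V + 59\right)^{2} = \left(\frac{93}{116} + 59\right)^{2} = \left(\frac{6937}{116}\right)^{2} = \frac{48121969}{13456}$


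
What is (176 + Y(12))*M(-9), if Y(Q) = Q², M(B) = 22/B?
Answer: -7040/9 ≈ -782.22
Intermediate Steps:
(176 + Y(12))*M(-9) = (176 + 12²)*(22/(-9)) = (176 + 144)*(22*(-⅑)) = 320*(-22/9) = -7040/9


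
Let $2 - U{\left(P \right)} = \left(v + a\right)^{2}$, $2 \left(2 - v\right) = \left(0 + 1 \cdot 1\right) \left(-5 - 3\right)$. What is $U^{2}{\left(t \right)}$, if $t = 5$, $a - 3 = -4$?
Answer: $529$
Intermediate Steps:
$a = -1$ ($a = 3 - 4 = -1$)
$v = 6$ ($v = 2 - \frac{\left(0 + 1 \cdot 1\right) \left(-5 - 3\right)}{2} = 2 - \frac{\left(0 + 1\right) \left(-8\right)}{2} = 2 - \frac{1 \left(-8\right)}{2} = 2 - -4 = 2 + 4 = 6$)
$U{\left(P \right)} = -23$ ($U{\left(P \right)} = 2 - \left(6 - 1\right)^{2} = 2 - 5^{2} = 2 - 25 = -23$)
$U^{2}{\left(t \right)} = \left(-23\right)^{2} = 529$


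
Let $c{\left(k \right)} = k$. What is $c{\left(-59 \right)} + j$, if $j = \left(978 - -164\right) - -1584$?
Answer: $2667$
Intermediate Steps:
$j = 2726$ ($j = \left(978 + 164\right) + 1584 = 1142 + 1584 = 2726$)
$c{\left(-59 \right)} + j = -59 + 2726 = 2667$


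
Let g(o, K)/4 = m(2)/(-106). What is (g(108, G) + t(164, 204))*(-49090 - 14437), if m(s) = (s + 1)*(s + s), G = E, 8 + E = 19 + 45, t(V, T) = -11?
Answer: 38560889/53 ≈ 7.2756e+5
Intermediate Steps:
E = 56 (E = -8 + (19 + 45) = -8 + 64 = 56)
G = 56
m(s) = 2*s*(1 + s) (m(s) = (1 + s)*(2*s) = 2*s*(1 + s))
g(o, K) = -24/53 (g(o, K) = 4*((2*2*(1 + 2))/(-106)) = 4*((2*2*3)*(-1/106)) = 4*(12*(-1/106)) = 4*(-6/53) = -24/53)
(g(108, G) + t(164, 204))*(-49090 - 14437) = (-24/53 - 11)*(-49090 - 14437) = -607/53*(-63527) = 38560889/53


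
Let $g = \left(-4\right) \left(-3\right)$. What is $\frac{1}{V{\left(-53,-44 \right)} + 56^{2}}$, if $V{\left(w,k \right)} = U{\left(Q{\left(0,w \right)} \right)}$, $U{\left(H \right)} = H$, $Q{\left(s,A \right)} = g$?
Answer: $\frac{1}{3148} \approx 0.00031766$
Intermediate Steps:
$g = 12$
$Q{\left(s,A \right)} = 12$
$V{\left(w,k \right)} = 12$
$\frac{1}{V{\left(-53,-44 \right)} + 56^{2}} = \frac{1}{12 + 56^{2}} = \frac{1}{12 + 3136} = \frac{1}{3148}$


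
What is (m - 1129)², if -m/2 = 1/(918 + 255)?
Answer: 1753820813761/1375929 ≈ 1.2746e+6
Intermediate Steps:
m = -2/1173 (m = -2/(918 + 255) = -2/1173 ≈ -0.0017050)
(m - 1129)² = (-2/1173 - 1129)² = (-1324319/1173)² = 1753820813761/1375929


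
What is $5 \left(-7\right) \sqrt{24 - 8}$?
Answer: $-140$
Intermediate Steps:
$5 \left(-7\right) \sqrt{24 - 8} = - 35 \sqrt{16} = \left(-35\right) 4 = -140$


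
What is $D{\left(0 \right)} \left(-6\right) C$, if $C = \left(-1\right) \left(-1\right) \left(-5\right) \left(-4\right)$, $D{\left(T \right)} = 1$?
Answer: $-120$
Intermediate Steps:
$C = 20$ ($C = 1 \left(-5\right) \left(-4\right) = \left(-5\right) \left(-4\right) = 20$)
$D{\left(0 \right)} \left(-6\right) C = 1 \left(-6\right) 20 = \left(-6\right) 20 = -120$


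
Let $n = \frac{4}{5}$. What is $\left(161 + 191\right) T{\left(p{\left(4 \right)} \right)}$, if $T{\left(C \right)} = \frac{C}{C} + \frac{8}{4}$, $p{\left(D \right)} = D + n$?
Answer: $1056$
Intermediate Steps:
$n = \frac{4}{5}$ ($n = 4 \cdot \frac{1}{5} = \frac{4}{5} \approx 0.8$)
$p{\left(D \right)} = \frac{4}{5} + D$ ($p{\left(D \right)} = D + \frac{4}{5} = \frac{4}{5} + D$)
$T{\left(C \right)} = 3$ ($T{\left(C \right)} = 1 + 8 \cdot \frac{1}{4} = 1 + 2 = 3$)
$\left(161 + 191\right) T{\left(p{\left(4 \right)} \right)} = \left(161 + 191\right) 3 = 352 \cdot 3 = 1056$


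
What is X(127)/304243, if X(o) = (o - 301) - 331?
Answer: -505/304243 ≈ -0.0016599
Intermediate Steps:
X(o) = -632 + o (X(o) = (-301 + o) - 331 = -632 + o)
X(127)/304243 = (-632 + 127)/304243 = -505*1/304243 = -505/304243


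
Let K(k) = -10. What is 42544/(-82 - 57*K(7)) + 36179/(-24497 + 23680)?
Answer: 2137887/49837 ≈ 42.898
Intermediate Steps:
42544/(-82 - 57*K(7)) + 36179/(-24497 + 23680) = 42544/(-82 - 57*(-10)) + 36179/(-24497 + 23680) = 42544/(-82 + 570) + 36179/(-817) = 42544/488 + 36179*(-1/817) = 42544*(1/488) - 36179/817 = 5318/61 - 36179/817 = 2137887/49837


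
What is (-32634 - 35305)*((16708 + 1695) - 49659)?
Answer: 2123501384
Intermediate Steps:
(-32634 - 35305)*((16708 + 1695) - 49659) = -67939*(18403 - 49659) = -67939*(-31256) = 2123501384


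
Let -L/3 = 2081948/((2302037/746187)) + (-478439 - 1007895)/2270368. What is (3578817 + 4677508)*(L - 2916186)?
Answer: -106599704177947010562776475/2613235569808 ≈ -4.0792e+13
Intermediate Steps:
L = -5290596634443802815/2613235569808 (L = -3*(2081948/((2302037/746187)) + (-478439 - 1007895)/2270368) = -3*(2081948/((2302037*(1/746187))) - 1486334*1/2270368) = -3*(2081948/(2302037/746187) - 743167/1135184) = -3*(2081948*(746187/2302037) - 743167/1135184) = -3*(1553522532276/2302037 - 743167/1135184) = -3*1763532211481267605/2613235569808 = -5290596634443802815/2613235569808 ≈ -2.0245e+6)
(3578817 + 4677508)*(L - 2916186) = (3578817 + 4677508)*(-5290596634443802815/2613235569808 - 2916186) = 8256325*(-12911277617819915103/2613235569808) = -106599704177947010562776475/2613235569808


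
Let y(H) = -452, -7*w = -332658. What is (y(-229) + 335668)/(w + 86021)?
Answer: 2346512/934805 ≈ 2.5102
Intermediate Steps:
w = 332658/7 (w = -⅐*(-332658) = 332658/7 ≈ 47523.)
(y(-229) + 335668)/(w + 86021) = (-452 + 335668)/(332658/7 + 86021) = 335216/(934805/7) = 335216*(7/934805) = 2346512/934805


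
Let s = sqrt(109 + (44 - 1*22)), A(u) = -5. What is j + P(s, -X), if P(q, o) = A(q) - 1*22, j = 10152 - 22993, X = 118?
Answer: -12868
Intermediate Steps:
s = sqrt(131) (s = sqrt(109 + (44 - 22)) = sqrt(109 + 22) = sqrt(131) ≈ 11.446)
j = -12841
P(q, o) = -27 (P(q, o) = -5 - 1*22 = -5 - 22 = -27)
j + P(s, -X) = -12841 - 27 = -12868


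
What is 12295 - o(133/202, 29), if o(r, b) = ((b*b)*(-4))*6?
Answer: 32479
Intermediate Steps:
o(r, b) = -24*b² (o(r, b) = (b²*(-4))*6 = -4*b²*6 = -24*b²)
12295 - o(133/202, 29) = 12295 - (-24)*29² = 12295 - (-24)*841 = 12295 - 1*(-20184) = 12295 + 20184 = 32479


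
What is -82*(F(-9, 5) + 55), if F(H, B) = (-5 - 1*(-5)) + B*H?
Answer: -820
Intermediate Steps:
F(H, B) = B*H (F(H, B) = (-5 + 5) + B*H = 0 + B*H = B*H)
-82*(F(-9, 5) + 55) = -82*(5*(-9) + 55) = -82*(-45 + 55) = -82*10 = -820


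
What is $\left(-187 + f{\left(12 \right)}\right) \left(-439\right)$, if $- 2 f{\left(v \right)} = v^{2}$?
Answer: $113701$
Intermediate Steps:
$f{\left(v \right)} = - \frac{v^{2}}{2}$
$\left(-187 + f{\left(12 \right)}\right) \left(-439\right) = \left(-187 - \frac{12^{2}}{2}\right) \left(-439\right) = \left(-187 - 72\right) \left(-439\right) = \left(-259\right) \left(-439\right) = 113701$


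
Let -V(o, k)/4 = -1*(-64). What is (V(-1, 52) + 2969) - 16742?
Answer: -14029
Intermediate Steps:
V(o, k) = -256 (V(o, k) = -(-4)*(-64) = -4*64 = -256)
(V(-1, 52) + 2969) - 16742 = (-256 + 2969) - 16742 = 2713 - 16742 = -14029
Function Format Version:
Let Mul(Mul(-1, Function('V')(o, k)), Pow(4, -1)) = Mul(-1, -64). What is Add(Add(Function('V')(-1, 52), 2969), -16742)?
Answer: -14029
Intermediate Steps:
Function('V')(o, k) = -256 (Function('V')(o, k) = Mul(-4, Mul(-1, -64)) = Mul(-4, 64) = -256)
Add(Add(Function('V')(-1, 52), 2969), -16742) = Add(Add(-256, 2969), -16742) = Add(2713, -16742) = -14029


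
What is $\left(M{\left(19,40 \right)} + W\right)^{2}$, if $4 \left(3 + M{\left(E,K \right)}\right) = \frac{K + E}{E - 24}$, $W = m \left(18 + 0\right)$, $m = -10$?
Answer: $\frac{13830961}{400} \approx 34577.0$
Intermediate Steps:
$W = -180$ ($W = - 10 \left(18 + 0\right) = \left(-10\right) 18 = -180$)
$M{\left(E,K \right)} = -3 + \frac{E + K}{4 \left(-24 + E\right)}$ ($M{\left(E,K \right)} = -3 + \frac{\left(K + E\right) \frac{1}{E - 24}}{4} = -3 + \frac{\left(E + K\right) \frac{1}{-24 + E}}{4} = -3 + \frac{\frac{1}{-24 + E} \left(E + K\right)}{4} = -3 + \frac{E + K}{4 \left(-24 + E\right)}$)
$\left(M{\left(19,40 \right)} + W\right)^{2} = \left(\frac{288 + 40 - 209}{4 \left(-24 + 19\right)} - 180\right)^{2} = \left(\frac{288 + 40 - 209}{4 \left(-5\right)} - 180\right)^{2} = \left(\frac{1}{4} \left(- \frac{1}{5}\right) 119 - 180\right)^{2} = \left(- \frac{119}{20} - 180\right)^{2} = \left(- \frac{3719}{20}\right)^{2} = \frac{13830961}{400}$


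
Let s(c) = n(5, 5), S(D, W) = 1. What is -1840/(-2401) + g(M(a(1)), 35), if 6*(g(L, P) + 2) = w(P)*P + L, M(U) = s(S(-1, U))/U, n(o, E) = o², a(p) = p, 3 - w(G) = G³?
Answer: -1200902089/4802 ≈ -2.5008e+5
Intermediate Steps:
w(G) = 3 - G³
s(c) = 25 (s(c) = 5² = 25)
M(U) = 25/U
g(L, P) = -2 + L/6 + P*(3 - P³)/6 (g(L, P) = -2 + ((3 - P³)*P + L)/6 = -2 + (P*(3 - P³) + L)/6 = -2 + (L + P*(3 - P³))/6 = -2 + (L/6 + P*(3 - P³)/6) = -2 + L/6 + P*(3 - P³)/6)
-1840/(-2401) + g(M(a(1)), 35) = -1840/(-2401) + (-2 + (25/1)/6 - ⅙*35*(-3 + 35³)) = -1840*(-1/2401) + (-2 + (25*1)/6 - ⅙*35*(-3 + 42875)) = 1840/2401 + (-2 + (⅙)*25 - ⅙*35*42872) = 1840/2401 + (-2 + 25/6 - 750260/3) = 1840/2401 - 500169/2 = -1200902089/4802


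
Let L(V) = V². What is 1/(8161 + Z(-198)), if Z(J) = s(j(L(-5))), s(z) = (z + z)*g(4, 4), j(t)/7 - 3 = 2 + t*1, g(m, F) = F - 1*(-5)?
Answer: 1/11941 ≈ 8.3745e-5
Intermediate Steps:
g(m, F) = 5 + F (g(m, F) = F + 5 = 5 + F)
j(t) = 35 + 7*t (j(t) = 21 + 7*(2 + t*1) = 21 + 7*(2 + t) = 21 + (14 + 7*t) = 35 + 7*t)
s(z) = 18*z (s(z) = (z + z)*(5 + 4) = (2*z)*9 = 18*z)
Z(J) = 3780 (Z(J) = 18*(35 + 7*(-5)²) = 18*(35 + 7*25) = 18*(35 + 175) = 18*210 = 3780)
1/(8161 + Z(-198)) = 1/(8161 + 3780) = 1/11941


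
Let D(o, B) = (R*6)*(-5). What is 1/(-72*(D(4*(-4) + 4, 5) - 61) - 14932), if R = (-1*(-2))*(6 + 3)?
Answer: 1/28340 ≈ 3.5286e-5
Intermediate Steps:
R = 18 (R = 2*9 = 18)
D(o, B) = -540 (D(o, B) = (18*6)*(-5) = 108*(-5) = -540)
1/(-72*(D(4*(-4) + 4, 5) - 61) - 14932) = 1/(-72*(-540 - 61) - 14932) = 1/(-72*(-601) - 14932) = 1/(43272 - 14932) = 1/28340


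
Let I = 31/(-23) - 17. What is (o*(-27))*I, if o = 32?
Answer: 364608/23 ≈ 15853.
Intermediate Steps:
I = -422/23 (I = 31*(-1/23) - 17 = -31/23 - 17 = -422/23 ≈ -18.348)
(o*(-27))*I = (32*(-27))*(-422/23) = -864*(-422/23) = 364608/23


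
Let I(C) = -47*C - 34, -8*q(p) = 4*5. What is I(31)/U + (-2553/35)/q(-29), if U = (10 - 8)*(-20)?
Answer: 93033/1400 ≈ 66.452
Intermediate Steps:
q(p) = -5/2
I(C) = -34 - 47*C
U = -40 (U = 2*(-20) = -40)
I(31)/U + (-2553/35)/q(-29) = (-34 - 47*31)/(-40) + (-2553/35)/(-5/2) = (-34 - 1457)*(-1/40) - 2553*1/35*(-2/5) = -1491*(-1/40) - 2553/35*(-2/5) = 1491/40 + 5106/175 = 93033/1400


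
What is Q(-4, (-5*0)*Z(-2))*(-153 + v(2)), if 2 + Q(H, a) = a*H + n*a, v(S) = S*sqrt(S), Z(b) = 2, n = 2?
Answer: 306 - 4*sqrt(2) ≈ 300.34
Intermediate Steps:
v(S) = S**(3/2)
Q(H, a) = -2 + 2*a + H*a (Q(H, a) = -2 + (a*H + 2*a) = -2 + (H*a + 2*a) = -2 + (2*a + H*a) = -2 + 2*a + H*a)
Q(-4, (-5*0)*Z(-2))*(-153 + v(2)) = (-2 + 2*(-5*0*2) - 4*(-5*0)*2)*(-153 + 2**(3/2)) = (-2 + 2*(0*2) - 0*2)*(-153 + 2*sqrt(2)) = (-2 + 2*0 - 4*0)*(-153 + 2*sqrt(2)) = (-2 + 0 + 0)*(-153 + 2*sqrt(2)) = -2*(-153 + 2*sqrt(2)) = 306 - 4*sqrt(2)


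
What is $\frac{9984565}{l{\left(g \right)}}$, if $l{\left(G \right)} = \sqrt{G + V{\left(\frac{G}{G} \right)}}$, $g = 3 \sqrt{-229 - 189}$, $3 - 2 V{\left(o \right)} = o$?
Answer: $\frac{9984565}{\sqrt{1 + 3 i \sqrt{418}}} \approx 9.0875 \cdot 10^{5} - 8.9405 \cdot 10^{5} i$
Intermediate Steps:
$V{\left(o \right)} = \frac{3}{2} - \frac{o}{2}$
$g = 3 i \sqrt{418}$ ($g = 3 \sqrt{-418} = 3 i \sqrt{418} \approx 61.335 i$)
$l{\left(G \right)} = \sqrt{1 + G}$ ($l{\left(G \right)} = \sqrt{G + \left(\frac{3}{2} - \frac{G \frac{1}{G}}{2}\right)} = \sqrt{G + \left(\frac{3}{2} - \frac{1}{2}\right)} = \sqrt{G + 1} = \sqrt{1 + G}$)
$\frac{9984565}{l{\left(g \right)}} = \frac{9984565}{\sqrt{1 + 3 i \sqrt{418}}}$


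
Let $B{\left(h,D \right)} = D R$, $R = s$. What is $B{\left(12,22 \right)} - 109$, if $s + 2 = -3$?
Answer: $-219$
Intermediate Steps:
$s = -5$ ($s = -2 - 3 = -5$)
$R = -5$
$B{\left(h,D \right)} = - 5 D$ ($B{\left(h,D \right)} = D \left(-5\right) = - 5 D$)
$B{\left(12,22 \right)} - 109 = \left(-5\right) 22 - 109 = -110 - 109 = -219$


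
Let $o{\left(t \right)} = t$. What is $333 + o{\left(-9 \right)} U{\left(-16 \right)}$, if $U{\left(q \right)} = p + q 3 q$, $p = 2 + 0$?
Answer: $-6597$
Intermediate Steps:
$p = 2$
$U{\left(q \right)} = 2 + 3 q^{2}$ ($U{\left(q \right)} = 2 + q 3 q = 2 + 3 q^{2}$)
$333 + o{\left(-9 \right)} U{\left(-16 \right)} = 333 - 9 \left(2 + 3 \left(-16\right)^{2}\right) = 333 - 9 \left(2 + 3 \cdot 256\right) = 333 - 9 \left(2 + 768\right) = 333 - 6930 = -6597$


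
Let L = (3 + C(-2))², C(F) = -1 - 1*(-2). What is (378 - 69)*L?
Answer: 4944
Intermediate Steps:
C(F) = 1 (C(F) = -1 + 2 = 1)
L = 16 (L = (3 + 1)² = 4² = 16)
(378 - 69)*L = (378 - 69)*16 = 309*16 = 4944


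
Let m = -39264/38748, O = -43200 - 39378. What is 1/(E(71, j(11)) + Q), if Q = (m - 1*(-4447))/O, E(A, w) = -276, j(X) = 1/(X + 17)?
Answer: -266644362/73608200003 ≈ -0.0036225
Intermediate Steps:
O = -82578
j(X) = 1/(17 + X)
m = -3272/3229 (m = -39264*1/38748 = -3272/3229 ≈ -1.0133)
Q = -14356091/266644362 (Q = (-3272/3229 - 1*(-4447))/(-82578) = (-3272/3229 + 4447)*(-1/82578) = (14356091/3229)*(-1/82578) = -14356091/266644362 ≈ -0.053840)
1/(E(71, j(11)) + Q) = 1/(-276 - 14356091/266644362) = 1/(-73608200003/266644362) = -266644362/73608200003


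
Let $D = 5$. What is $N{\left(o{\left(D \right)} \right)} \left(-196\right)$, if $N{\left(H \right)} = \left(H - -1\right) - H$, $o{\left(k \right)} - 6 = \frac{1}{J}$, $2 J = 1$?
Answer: $-196$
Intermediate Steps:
$J = \frac{1}{2}$ ($J = \frac{1}{2} \cdot 1 = \frac{1}{2} \approx 0.5$)
$o{\left(k \right)} = 8$ ($o{\left(k \right)} = 6 + \frac{1}{\frac{1}{2}} = 6 + 2 = 8$)
$N{\left(H \right)} = 1$ ($N{\left(H \right)} = \left(H + 1\right) - H = \left(1 + H\right) - H = 1$)
$N{\left(o{\left(D \right)} \right)} \left(-196\right) = 1 \left(-196\right) = -196$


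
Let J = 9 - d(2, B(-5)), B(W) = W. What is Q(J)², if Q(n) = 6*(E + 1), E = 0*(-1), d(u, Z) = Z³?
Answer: 36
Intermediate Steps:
E = 0
J = 134 (J = 9 - 1*(-5)³ = 9 - 1*(-125) = 9 + 125 = 134)
Q(n) = 6 (Q(n) = 6*(0 + 1) = 6*1 = 6)
Q(J)² = 6² = 36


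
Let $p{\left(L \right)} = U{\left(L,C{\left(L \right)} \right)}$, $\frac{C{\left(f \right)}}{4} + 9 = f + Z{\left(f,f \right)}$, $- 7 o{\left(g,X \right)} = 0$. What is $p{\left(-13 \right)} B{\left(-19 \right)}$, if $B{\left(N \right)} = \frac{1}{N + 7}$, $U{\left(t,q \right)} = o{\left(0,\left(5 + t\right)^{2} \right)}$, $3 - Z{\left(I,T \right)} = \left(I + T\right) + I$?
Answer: $0$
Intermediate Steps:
$Z{\left(I,T \right)} = 3 - T - 2 I$ ($Z{\left(I,T \right)} = 3 - \left(\left(I + T\right) + I\right) = 3 - \left(T + 2 I\right) = 3 - T - 2 I$)
$o{\left(g,X \right)} = 0$ ($o{\left(g,X \right)} = \left(- \frac{1}{7}\right) 0 = 0$)
$C{\left(f \right)} = -24 - 8 f$ ($C{\left(f \right)} = -36 + 4 \left(f - \left(-3 + 3 f\right)\right) = -36 + 4 \left(3 - 2 f\right) = -36 - \left(-12 + 8 f\right) = -24 - 8 f$)
$U{\left(t,q \right)} = 0$
$p{\left(L \right)} = 0$
$B{\left(N \right)} = \frac{1}{7 + N}$
$p{\left(-13 \right)} B{\left(-19 \right)} = \frac{0}{7 - 19} = \frac{0}{-12} = 0 \left(- \frac{1}{12}\right) = 0$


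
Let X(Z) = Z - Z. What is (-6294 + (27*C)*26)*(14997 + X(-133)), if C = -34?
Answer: -452339514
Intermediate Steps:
X(Z) = 0
(-6294 + (27*C)*26)*(14997 + X(-133)) = (-6294 + (27*(-34))*26)*(14997 + 0) = (-6294 - 918*26)*14997 = (-6294 - 23868)*14997 = -30162*14997 = -452339514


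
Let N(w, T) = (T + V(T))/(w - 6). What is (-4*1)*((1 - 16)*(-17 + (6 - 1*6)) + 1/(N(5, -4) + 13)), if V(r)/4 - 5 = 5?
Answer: -23456/23 ≈ -1019.8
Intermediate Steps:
V(r) = 40 (V(r) = 20 + 4*5 = 20 + 20 = 40)
N(w, T) = (40 + T)/(-6 + w) (N(w, T) = (T + 40)/(w - 6) = (40 + T)/(-6 + w))
(-4*1)*((1 - 16)*(-17 + (6 - 1*6)) + 1/(N(5, -4) + 13)) = (-4*1)*((1 - 16)*(-17 + (6 - 1*6)) + 1/((40 - 4)/(-6 + 5) + 13)) = -4*(-15*(-17 + (6 - 6)) + 1/(36/(-1) + 13)) = -4*(-15*(-17 + 0) + 1/(-1*36 + 13)) = -4*(-15*(-17) + 1/(-36 + 13)) = -4*(255 + 1/(-23)) = -4*(255 - 1/23) = -4*5864/23 = -23456/23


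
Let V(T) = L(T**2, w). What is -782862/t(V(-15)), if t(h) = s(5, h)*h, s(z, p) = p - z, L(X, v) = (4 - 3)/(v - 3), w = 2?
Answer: -130477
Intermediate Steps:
L(X, v) = 1/(-3 + v)
V(T) = -1 (V(T) = 1/(-3 + 2) = 1/(-1) = -1)
t(h) = h*(-5 + h) (t(h) = (h - 1*5)*h = (h - 5)*h = (-5 + h)*h = h*(-5 + h))
-782862/t(V(-15)) = -782862*(-1/(-5 - 1)) = -782862/((-1*(-6))) = -782862/6 = -782862*1/6 = -130477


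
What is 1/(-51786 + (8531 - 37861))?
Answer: -1/81116 ≈ -1.2328e-5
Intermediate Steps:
1/(-51786 + (8531 - 37861)) = 1/(-51786 - 29330) = 1/(-81116) = -1/81116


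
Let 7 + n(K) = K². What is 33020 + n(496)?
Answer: 279029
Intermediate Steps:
n(K) = -7 + K²
33020 + n(496) = 33020 + (-7 + 496²) = 33020 + (-7 + 246016) = 33020 + 246009 = 279029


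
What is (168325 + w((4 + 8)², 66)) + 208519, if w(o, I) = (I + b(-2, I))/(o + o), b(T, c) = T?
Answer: 3391598/9 ≈ 3.7684e+5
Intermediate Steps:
w(o, I) = (-2 + I)/(2*o) (w(o, I) = (I - 2)/(o + o) = (-2 + I)/((2*o)) = (-2 + I)*(1/(2*o)) = (-2 + I)/(2*o))
(168325 + w((4 + 8)², 66)) + 208519 = (168325 + (-2 + 66)/(2*((4 + 8)²))) + 208519 = (168325 + (½)*64/12²) + 208519 = (168325 + (½)*64/144) + 208519 = (168325 + (½)*(1/144)*64) + 208519 = (168325 + 2/9) + 208519 = 1514927/9 + 208519 = 3391598/9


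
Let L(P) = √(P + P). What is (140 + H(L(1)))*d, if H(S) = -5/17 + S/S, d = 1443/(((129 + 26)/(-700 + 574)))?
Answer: -434908656/2635 ≈ -1.6505e+5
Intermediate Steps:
L(P) = √2*√P (L(P) = √(2*P) = √2*√P)
d = -181818/155 (d = 1443/((155/(-126))) = 1443/((155*(-1/126))) = 1443/(-155/126) = 1443*(-126/155) = -181818/155 ≈ -1173.0)
H(S) = 12/17 (H(S) = -5*1/17 + 1 = -5/17 + 1 = 12/17)
(140 + H(L(1)))*d = (140 + 12/17)*(-181818/155) = (2392/17)*(-181818/155) = -434908656/2635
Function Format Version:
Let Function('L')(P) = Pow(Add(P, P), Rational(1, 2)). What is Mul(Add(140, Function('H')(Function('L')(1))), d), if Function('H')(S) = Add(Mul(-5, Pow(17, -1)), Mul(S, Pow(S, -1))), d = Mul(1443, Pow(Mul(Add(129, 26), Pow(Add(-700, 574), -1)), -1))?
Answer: Rational(-434908656, 2635) ≈ -1.6505e+5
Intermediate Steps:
Function('L')(P) = Mul(Pow(2, Rational(1, 2)), Pow(P, Rational(1, 2))) (Function('L')(P) = Pow(Mul(2, P), Rational(1, 2)) = Mul(Pow(2, Rational(1, 2)), Pow(P, Rational(1, 2))))
d = Rational(-181818, 155) (d = Mul(1443, Pow(Mul(155, Pow(-126, -1)), -1)) = Mul(1443, Pow(Mul(155, Rational(-1, 126)), -1)) = Mul(1443, Pow(Rational(-155, 126), -1)) = Mul(1443, Rational(-126, 155)) = Rational(-181818, 155) ≈ -1173.0)
Function('H')(S) = Rational(12, 17) (Function('H')(S) = Add(Mul(-5, Rational(1, 17)), 1) = Add(Rational(-5, 17), 1) = Rational(12, 17))
Mul(Add(140, Function('H')(Function('L')(1))), d) = Mul(Add(140, Rational(12, 17)), Rational(-181818, 155)) = Mul(Rational(2392, 17), Rational(-181818, 155)) = Rational(-434908656, 2635)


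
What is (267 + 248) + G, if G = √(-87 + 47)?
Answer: 515 + 2*I*√10 ≈ 515.0 + 6.3246*I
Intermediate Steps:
G = 2*I*√10 (G = √(-40) = 2*I*√10 ≈ 6.3246*I)
(267 + 248) + G = (267 + 248) + 2*I*√10 = 515 + 2*I*√10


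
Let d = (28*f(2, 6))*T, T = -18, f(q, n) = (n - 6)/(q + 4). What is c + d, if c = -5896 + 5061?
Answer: -835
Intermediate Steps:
f(q, n) = (-6 + n)/(4 + q)
c = -835
d = 0 (d = (28*((-6 + 6)/(4 + 2)))*(-18) = (28*(0/6))*(-18) = (28*((⅙)*0))*(-18) = (28*0)*(-18) = 0*(-18) = 0)
c + d = -835 + 0 = -835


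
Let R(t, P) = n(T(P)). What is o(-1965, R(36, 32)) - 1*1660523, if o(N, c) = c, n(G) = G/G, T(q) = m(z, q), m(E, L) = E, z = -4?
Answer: -1660522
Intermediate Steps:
T(q) = -4
n(G) = 1
R(t, P) = 1
o(-1965, R(36, 32)) - 1*1660523 = 1 - 1*1660523 = 1 - 1660523 = -1660522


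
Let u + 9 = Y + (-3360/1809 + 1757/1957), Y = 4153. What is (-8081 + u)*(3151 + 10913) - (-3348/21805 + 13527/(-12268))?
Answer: -5827695385949485557377/105224468655180 ≈ -5.5383e+7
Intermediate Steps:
u = 4889081855/1180071 (u = -9 + (4153 + (-3360/1809 + 1757/1957)) = -9 + (4153 + (-3360*1/1809 + 1757*(1/1957))) = -9 + (4153 + (-1120/603 + 1757/1957)) = -9 + (4153 - 1132369/1180071) = -9 + 4899702494/1180071 = 4889081855/1180071 ≈ 4143.0)
(-8081 + u)*(3151 + 10913) - (-3348/21805 + 13527/(-12268)) = (-8081 + 4889081855/1180071)*(3151 + 10913) - (-3348/21805 + 13527/(-12268)) = -4647071896/1180071*14064 - (-3348*1/21805 + 13527*(-1/12268)) = -21785473048448/393357 - (-3348/21805 - 13527/12268) = -21785473048448/393357 - 1*(-336029499/267503740) = -21785473048448/393357 + 336029499/267503740 = -5827695385949485557377/105224468655180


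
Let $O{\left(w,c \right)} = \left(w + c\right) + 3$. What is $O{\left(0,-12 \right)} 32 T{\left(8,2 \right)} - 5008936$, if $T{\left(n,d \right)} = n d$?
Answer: $-5013544$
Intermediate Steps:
$O{\left(w,c \right)} = 3 + c + w$ ($O{\left(w,c \right)} = \left(c + w\right) + 3 = 3 + c + w$)
$T{\left(n,d \right)} = d n$
$O{\left(0,-12 \right)} 32 T{\left(8,2 \right)} - 5008936 = \left(3 - 12 + 0\right) 32 \cdot 2 \cdot 8 - 5008936 = \left(-9\right) 32 \cdot 16 - 5008936 = \left(-288\right) 16 - 5008936 = -4608 - 5008936 = -5013544$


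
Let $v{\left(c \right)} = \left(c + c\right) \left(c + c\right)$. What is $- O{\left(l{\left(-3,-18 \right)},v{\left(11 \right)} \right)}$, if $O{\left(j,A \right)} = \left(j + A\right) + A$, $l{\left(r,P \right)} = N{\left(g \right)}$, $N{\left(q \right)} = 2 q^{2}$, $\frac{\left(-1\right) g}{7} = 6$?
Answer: $-4496$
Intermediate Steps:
$g = -42$ ($g = \left(-7\right) 6 = -42$)
$v{\left(c \right)} = 4 c^{2}$ ($v{\left(c \right)} = 2 c 2 c = 4 c^{2}$)
$l{\left(r,P \right)} = 3528$ ($l{\left(r,P \right)} = 2 \left(-42\right)^{2} = 2 \cdot 1764 = 3528$)
$O{\left(j,A \right)} = j + 2 A$ ($O{\left(j,A \right)} = \left(A + j\right) + A = j + 2 A$)
$- O{\left(l{\left(-3,-18 \right)},v{\left(11 \right)} \right)} = - (3528 + 2 \cdot 4 \cdot 11^{2}) = - (3528 + 2 \cdot 4 \cdot 121) = - (3528 + 2 \cdot 484) = - (3528 + 968) = \left(-1\right) 4496 = -4496$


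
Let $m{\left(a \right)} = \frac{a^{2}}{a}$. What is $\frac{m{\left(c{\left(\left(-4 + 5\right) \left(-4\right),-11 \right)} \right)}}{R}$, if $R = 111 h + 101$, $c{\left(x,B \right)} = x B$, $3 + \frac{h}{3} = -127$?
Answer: $- \frac{44}{43189} \approx -0.0010188$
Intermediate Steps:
$h = -390$ ($h = -9 + 3 \left(-127\right) = -9 - 381 = -390$)
$c{\left(x,B \right)} = B x$
$R = -43189$ ($R = 111 \left(-390\right) + 101 = -43290 + 101 = -43189$)
$m{\left(a \right)} = a$
$\frac{m{\left(c{\left(\left(-4 + 5\right) \left(-4\right),-11 \right)} \right)}}{R} = \frac{\left(-11\right) \left(-4 + 5\right) \left(-4\right)}{-43189} = - 11 \cdot 1 \left(-4\right) \left(- \frac{1}{43189}\right) = \left(-11\right) \left(-4\right) \left(- \frac{1}{43189}\right) = 44 \left(- \frac{1}{43189}\right) = - \frac{44}{43189}$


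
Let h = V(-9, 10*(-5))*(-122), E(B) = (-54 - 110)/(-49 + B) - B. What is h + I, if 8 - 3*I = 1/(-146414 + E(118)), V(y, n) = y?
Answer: 33386099413/30332616 ≈ 1100.7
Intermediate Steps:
E(B) = -B - 164/(-49 + B) (E(B) = -164/(-49 + B) - B = -B - 164/(-49 + B))
h = 1098 (h = -9*(-122) = 1098)
I = 80887045/30332616 (I = 8/3 - 1/(3*(-146414 + (-164 - 1*118² + 49*118)/(-49 + 118))) = 8/3 - 1/(3*(-146414 + (-164 - 1*13924 + 5782)/69)) = 8/3 - 1/(3*(-146414 + (-164 - 13924 + 5782)/69)) = 8/3 - 1/(3*(-146414 + (1/69)*(-8306))) = 8/3 - 1/(3*(-146414 - 8306/69)) = 8/3 - 1/(3*(-10110872/69)) = 8/3 - ⅓*(-69/10110872) = 8/3 + 23/10110872 = 80887045/30332616 ≈ 2.6667)
h + I = 1098 + 80887045/30332616 = 33386099413/30332616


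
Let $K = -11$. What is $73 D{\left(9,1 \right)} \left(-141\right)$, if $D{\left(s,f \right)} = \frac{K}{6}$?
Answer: $\frac{37741}{2} \approx 18871.0$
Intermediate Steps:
$D{\left(s,f \right)} = - \frac{11}{6}$
$73 D{\left(9,1 \right)} \left(-141\right) = 73 \left(- \frac{11}{6}\right) \left(-141\right) = \left(- \frac{803}{6}\right) \left(-141\right) = \frac{37741}{2}$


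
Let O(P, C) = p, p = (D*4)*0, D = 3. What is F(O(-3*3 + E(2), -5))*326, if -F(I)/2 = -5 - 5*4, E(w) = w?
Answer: 16300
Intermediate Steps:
p = 0 (p = (3*4)*0 = 12*0 = 0)
O(P, C) = 0
F(I) = 50 (F(I) = -2*(-5 - 5*4) = -2*(-5 - 20) = -2*(-25) = 50)
F(O(-3*3 + E(2), -5))*326 = 50*326 = 16300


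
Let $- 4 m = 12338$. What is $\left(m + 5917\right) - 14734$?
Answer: $- \frac{23803}{2} \approx -11902.0$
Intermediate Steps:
$m = - \frac{6169}{2}$ ($m = \left(- \frac{1}{4}\right) 12338 = - \frac{6169}{2} \approx -3084.5$)
$\left(m + 5917\right) - 14734 = \left(- \frac{6169}{2} + 5917\right) - 14734 = \frac{5665}{2} - 14734 = - \frac{23803}{2}$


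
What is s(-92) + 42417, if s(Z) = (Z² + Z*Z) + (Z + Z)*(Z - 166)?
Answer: 106817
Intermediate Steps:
s(Z) = 2*Z² + 2*Z*(-166 + Z) (s(Z) = (Z² + Z²) + (2*Z)*(-166 + Z) = 2*Z² + 2*Z*(-166 + Z))
s(-92) + 42417 = 4*(-92)*(-83 - 92) + 42417 = 4*(-92)*(-175) + 42417 = 64400 + 42417 = 106817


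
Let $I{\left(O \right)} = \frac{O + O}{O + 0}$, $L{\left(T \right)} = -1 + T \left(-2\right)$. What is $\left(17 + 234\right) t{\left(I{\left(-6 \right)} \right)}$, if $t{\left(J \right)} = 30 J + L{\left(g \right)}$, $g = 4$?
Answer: $12801$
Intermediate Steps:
$L{\left(T \right)} = -1 - 2 T$
$I{\left(O \right)} = 2$ ($I{\left(O \right)} = \frac{2 O}{O} = 2$)
$t{\left(J \right)} = -9 + 30 J$ ($t{\left(J \right)} = 30 J - 9 = -9 + 30 J$)
$\left(17 + 234\right) t{\left(I{\left(-6 \right)} \right)} = \left(17 + 234\right) \left(-9 + 30 \cdot 2\right) = 251 \left(-9 + 60\right) = 251 \cdot 51 = 12801$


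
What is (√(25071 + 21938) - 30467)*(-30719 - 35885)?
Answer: 2029224068 - 66604*√47009 ≈ 2.0148e+9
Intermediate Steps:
(√(25071 + 21938) - 30467)*(-30719 - 35885) = (√47009 - 30467)*(-66604) = (-30467 + √47009)*(-66604) = 2029224068 - 66604*√47009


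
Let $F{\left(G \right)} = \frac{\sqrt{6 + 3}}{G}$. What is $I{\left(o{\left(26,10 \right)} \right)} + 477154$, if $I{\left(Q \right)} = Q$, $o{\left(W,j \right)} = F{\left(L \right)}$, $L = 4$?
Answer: $\frac{1908619}{4} \approx 4.7716 \cdot 10^{5}$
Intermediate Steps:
$F{\left(G \right)} = \frac{3}{G}$ ($F{\left(G \right)} = \frac{\sqrt{9}}{G} = \frac{3}{G}$)
$o{\left(W,j \right)} = \frac{3}{4}$
$I{\left(o{\left(26,10 \right)} \right)} + 477154 = \frac{3}{4} + 477154 = \frac{1908619}{4}$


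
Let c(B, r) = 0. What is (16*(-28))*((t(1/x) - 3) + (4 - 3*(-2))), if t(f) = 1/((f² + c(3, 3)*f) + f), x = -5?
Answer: -336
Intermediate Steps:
t(f) = 1/(f + f²) (t(f) = 1/((f² + 0*f) + f) = 1/((f² + 0) + f) = 1/(f² + f) = 1/(f + f²))
(16*(-28))*((t(1/x) - 3) + (4 - 3*(-2))) = (16*(-28))*((1/(((1/(-5)))*(1 + 1/(-5))) - 3) + (4 - 3*(-2))) = -448*((1/(((1*(-⅕)))*(1 + 1*(-⅕))) - 3) + (4 + 6)) = -448*((1/((-⅕)*(1 - ⅕)) - 3) + 10) = -448*((-5/⅘ - 3) + 10) = -448*((-5*5/4 - 3) + 10) = -448*((-25/4 - 3) + 10) = -448*(-37/4 + 10) = -448*¾ = -336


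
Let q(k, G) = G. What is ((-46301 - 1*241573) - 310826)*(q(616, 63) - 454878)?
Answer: 272297740500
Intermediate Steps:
((-46301 - 1*241573) - 310826)*(q(616, 63) - 454878) = ((-46301 - 1*241573) - 310826)*(63 - 454878) = ((-46301 - 241573) - 310826)*(-454815) = (-287874 - 310826)*(-454815) = -598700*(-454815) = 272297740500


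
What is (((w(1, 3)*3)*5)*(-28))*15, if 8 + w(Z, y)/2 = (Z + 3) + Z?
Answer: 37800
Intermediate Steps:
w(Z, y) = -10 + 4*Z (w(Z, y) = -16 + 2*((Z + 3) + Z) = -16 + 2*((3 + Z) + Z) = -16 + 2*(3 + 2*Z) = -16 + (6 + 4*Z) = -10 + 4*Z)
(((w(1, 3)*3)*5)*(-28))*15 = ((((-10 + 4*1)*3)*5)*(-28))*15 = ((((-10 + 4)*3)*5)*(-28))*15 = ((-6*3*5)*(-28))*15 = (-18*5*(-28))*15 = -90*(-28)*15 = 2520*15 = 37800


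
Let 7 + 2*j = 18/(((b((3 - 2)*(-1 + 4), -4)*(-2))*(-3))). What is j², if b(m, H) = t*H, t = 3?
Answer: 841/64 ≈ 13.141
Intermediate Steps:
b(m, H) = 3*H
j = -29/8 (j = -7/2 + (18/((((3*(-4))*(-2))*(-3))))/2 = -7/2 + (18/((-12*(-2)*(-3))))/2 = -7/2 + (18/((24*(-3))))/2 = -7/2 + (18/(-72))/2 = -7/2 + (18*(-1/72))/2 = -7/2 + (½)*(-¼) = -7/2 - ⅛ = -29/8 ≈ -3.6250)
j² = (-29/8)² = 841/64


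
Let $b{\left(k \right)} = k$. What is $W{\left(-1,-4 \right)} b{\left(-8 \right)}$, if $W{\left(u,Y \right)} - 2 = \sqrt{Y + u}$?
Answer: $-16 - 8 i \sqrt{5} \approx -16.0 - 17.889 i$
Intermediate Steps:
$W{\left(u,Y \right)} = 2 + \sqrt{Y + u}$
$W{\left(-1,-4 \right)} b{\left(-8 \right)} = \left(2 + \sqrt{-4 - 1}\right) \left(-8\right) = \left(2 + \sqrt{-5}\right) \left(-8\right) = \left(2 + i \sqrt{5}\right) \left(-8\right) = -16 - 8 i \sqrt{5}$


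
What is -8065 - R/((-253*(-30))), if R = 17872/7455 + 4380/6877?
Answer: -1569144162912947/194562192825 ≈ -8065.0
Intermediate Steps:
R = 155558644/51268035 (R = 17872*(1/7455) + 4380*(1/6877) = 17872/7455 + 4380/6877 = 155558644/51268035 ≈ 3.0342)
-8065 - R/((-253*(-30))) = -8065 - 155558644/(51268035*((-253*(-30)))) = -8065 - 155558644/(51268035*7590) = -8065 - 1*77779322/194562192825 = -8065 - 77779322/194562192825 = -1569144162912947/194562192825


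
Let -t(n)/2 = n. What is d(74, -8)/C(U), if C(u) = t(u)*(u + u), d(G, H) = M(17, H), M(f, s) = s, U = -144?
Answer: 1/10368 ≈ 9.6451e-5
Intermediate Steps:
d(G, H) = H
t(n) = -2*n
C(u) = -4*u² (C(u) = (-2*u)*(u + u) = (-2*u)*(2*u) = -4*u²)
d(74, -8)/C(U) = -8/((-4*(-144)²)) = -8/((-4*20736)) = -8/(-82944) = -8*(-1/82944) = 1/10368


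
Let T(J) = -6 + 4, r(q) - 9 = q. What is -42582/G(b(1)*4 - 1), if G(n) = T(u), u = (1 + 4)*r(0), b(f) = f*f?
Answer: 21291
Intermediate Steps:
r(q) = 9 + q
b(f) = f²
u = 45 (u = (1 + 4)*(9 + 0) = 5*9 = 45)
T(J) = -2
G(n) = -2
-42582/G(b(1)*4 - 1) = -42582/(-2) = -42582*(-½) = 21291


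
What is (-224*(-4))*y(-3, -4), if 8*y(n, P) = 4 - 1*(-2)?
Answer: 672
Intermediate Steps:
y(n, P) = 3/4 (y(n, P) = (4 - 1*(-2))/8 = (4 + 2)/8 = (1/8)*6 = 3/4)
(-224*(-4))*y(-3, -4) = -224*(-4)*(3/4) = 896*(3/4) = 672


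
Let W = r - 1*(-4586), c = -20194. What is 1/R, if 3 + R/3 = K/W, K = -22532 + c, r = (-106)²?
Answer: -879/15032 ≈ -0.058475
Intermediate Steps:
r = 11236
W = 15822 (W = 11236 - 1*(-4586) = 11236 + 4586 = 15822)
K = -42726 (K = -22532 - 20194 = -42726)
R = -15032/879 (R = -9 + 3*(-42726/15822) = -9 + 3*(-42726*1/15822) = -9 + 3*(-7121/2637) = -9 - 7121/879 = -15032/879 ≈ -17.101)
1/R = 1/(-15032/879) = -879/15032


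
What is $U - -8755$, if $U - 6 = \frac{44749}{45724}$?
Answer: $\frac{400632713}{45724} \approx 8762.0$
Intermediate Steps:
$U = \frac{319093}{45724}$ ($U = 6 + \frac{44749}{45724} = \frac{319093}{45724} \approx 6.9787$)
$U - -8755 = \frac{319093}{45724} - -8755 = \frac{319093}{45724} + 8755 = \frac{400632713}{45724}$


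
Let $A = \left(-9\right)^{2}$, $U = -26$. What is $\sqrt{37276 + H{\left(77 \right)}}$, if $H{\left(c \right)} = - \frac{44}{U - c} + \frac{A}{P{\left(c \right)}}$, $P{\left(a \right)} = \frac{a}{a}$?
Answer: $\frac{3 \sqrt{44036105}}{103} \approx 193.28$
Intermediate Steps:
$A = 81$
$P{\left(a \right)} = 1$
$H{\left(c \right)} = 81 - \frac{44}{-26 - c}$ ($H{\left(c \right)} = - \frac{44}{-26 - c} + \frac{81}{1} = - \frac{44}{-26 - c} + 81 \cdot 1 = - \frac{44}{-26 - c} + 81 = 81 - \frac{44}{-26 - c}$)
$\sqrt{37276 + H{\left(77 \right)}} = \sqrt{37276 + \frac{2150 + 81 \cdot 77}{26 + 77}} = \sqrt{37276 + \frac{2150 + 6237}{103}} = \sqrt{37276 + \frac{1}{103} \cdot 8387} = \sqrt{37276 + \frac{8387}{103}} = \sqrt{\frac{3847815}{103}} = \frac{3 \sqrt{44036105}}{103}$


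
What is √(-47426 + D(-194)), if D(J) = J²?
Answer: I*√9790 ≈ 98.944*I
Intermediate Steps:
√(-47426 + D(-194)) = √(-47426 + (-194)²) = √(-47426 + 37636) = √(-9790) = I*√9790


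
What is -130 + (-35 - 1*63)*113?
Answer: -11204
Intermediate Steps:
-130 + (-35 - 1*63)*113 = -130 + (-35 - 63)*113 = -130 - 98*113 = -130 - 11074 = -11204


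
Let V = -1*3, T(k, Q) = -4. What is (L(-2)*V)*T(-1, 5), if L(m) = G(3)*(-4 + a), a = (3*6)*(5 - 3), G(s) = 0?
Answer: 0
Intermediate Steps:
a = 36 (a = 18*2 = 36)
L(m) = 0 (L(m) = 0*(-4 + 36) = 0*32 = 0)
V = -3
(L(-2)*V)*T(-1, 5) = (0*(-3))*(-4) = 0*(-4) = 0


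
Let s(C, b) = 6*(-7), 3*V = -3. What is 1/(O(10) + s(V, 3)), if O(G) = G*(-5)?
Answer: -1/92 ≈ -0.010870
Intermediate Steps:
V = -1 (V = (1/3)*(-3) = -1)
s(C, b) = -42
O(G) = -5*G
1/(O(10) + s(V, 3)) = 1/(-5*10 - 42) = 1/(-50 - 42) = 1/(-92) = -1/92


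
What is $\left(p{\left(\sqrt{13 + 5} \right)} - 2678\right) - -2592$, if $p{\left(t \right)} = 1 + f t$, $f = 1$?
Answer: $-85 + 3 \sqrt{2} \approx -80.757$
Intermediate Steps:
$p{\left(t \right)} = 1 + t$ ($p{\left(t \right)} = 1 + 1 t = 1 + t$)
$\left(p{\left(\sqrt{13 + 5} \right)} - 2678\right) - -2592 = \left(\left(1 + \sqrt{13 + 5}\right) - 2678\right) - -2592 = \left(\left(1 + \sqrt{18}\right) - 2678\right) + 2592 = \left(\left(1 + 3 \sqrt{2}\right) - 2678\right) + 2592 = \left(-2677 + 3 \sqrt{2}\right) + 2592 = -85 + 3 \sqrt{2}$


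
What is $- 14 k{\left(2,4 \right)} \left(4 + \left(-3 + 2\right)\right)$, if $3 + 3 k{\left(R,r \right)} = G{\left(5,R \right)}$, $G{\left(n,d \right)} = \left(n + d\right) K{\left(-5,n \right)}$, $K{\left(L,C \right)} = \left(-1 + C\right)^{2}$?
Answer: $-1526$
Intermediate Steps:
$G{\left(n,d \right)} = \left(-1 + n\right)^{2} \left(d + n\right)$ ($G{\left(n,d \right)} = \left(n + d\right) \left(-1 + n\right)^{2} = \left(d + n\right) \left(-1 + n\right)^{2} = \left(-1 + n\right)^{2} \left(d + n\right)$)
$k{\left(R,r \right)} = \frac{77}{3} + \frac{16 R}{3}$ ($k{\left(R,r \right)} = -1 + \frac{\left(-1 + 5\right)^{2} \left(R + 5\right)}{3} = -1 + \frac{4^{2} \left(5 + R\right)}{3} = -1 + \frac{16 \left(5 + R\right)}{3} = -1 + \frac{80 + 16 R}{3} = -1 + \left(\frac{80}{3} + \frac{16 R}{3}\right) = \frac{77}{3} + \frac{16 R}{3}$)
$- 14 k{\left(2,4 \right)} \left(4 + \left(-3 + 2\right)\right) = - 14 \left(\frac{77}{3} + \frac{16}{3} \cdot 2\right) \left(4 + \left(-3 + 2\right)\right) = - 14 \left(\frac{77}{3} + \frac{32}{3}\right) \left(4 - 1\right) = \left(-14\right) \frac{109}{3} \cdot 3 = \left(- \frac{1526}{3}\right) 3 = -1526$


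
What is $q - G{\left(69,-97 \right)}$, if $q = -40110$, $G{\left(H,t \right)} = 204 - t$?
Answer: $-40411$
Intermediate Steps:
$q - G{\left(69,-97 \right)} = -40110 - \left(204 - -97\right) = -40110 - \left(204 + 97\right) = -40110 - 301 = -40411$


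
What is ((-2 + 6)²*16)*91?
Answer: 23296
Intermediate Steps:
((-2 + 6)²*16)*91 = (4²*16)*91 = (16*16)*91 = 256*91 = 23296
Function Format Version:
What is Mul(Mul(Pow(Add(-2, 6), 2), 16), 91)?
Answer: 23296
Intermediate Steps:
Mul(Mul(Pow(Add(-2, 6), 2), 16), 91) = Mul(Mul(Pow(4, 2), 16), 91) = Mul(Mul(16, 16), 91) = Mul(256, 91) = 23296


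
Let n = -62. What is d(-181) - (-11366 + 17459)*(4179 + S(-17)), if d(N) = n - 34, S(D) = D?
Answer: -25359162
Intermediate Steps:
d(N) = -96 (d(N) = -62 - 34 = -96)
d(-181) - (-11366 + 17459)*(4179 + S(-17)) = -96 - (-11366 + 17459)*(4179 - 17) = -96 - 6093*4162 = -96 - 1*25359066 = -96 - 25359066 = -25359162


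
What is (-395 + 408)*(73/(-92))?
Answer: -949/92 ≈ -10.315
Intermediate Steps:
(-395 + 408)*(73/(-92)) = 13*(73*(-1/92)) = 13*(-73/92) = -949/92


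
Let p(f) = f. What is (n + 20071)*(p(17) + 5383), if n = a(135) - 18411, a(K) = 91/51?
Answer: 152551800/17 ≈ 8.9736e+6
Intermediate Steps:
a(K) = 91/51 (a(K) = 91*(1/51) = 91/51)
n = -938870/51 (n = 91/51 - 18411 = -938870/51 ≈ -18409.)
(n + 20071)*(p(17) + 5383) = (-938870/51 + 20071)*(17 + 5383) = (84751/51)*5400 = 152551800/17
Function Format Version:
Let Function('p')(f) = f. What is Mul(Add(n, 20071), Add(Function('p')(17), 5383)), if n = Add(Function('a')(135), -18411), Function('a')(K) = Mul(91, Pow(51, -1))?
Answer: Rational(152551800, 17) ≈ 8.9736e+6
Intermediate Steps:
Function('a')(K) = Rational(91, 51) (Function('a')(K) = Mul(91, Rational(1, 51)) = Rational(91, 51))
n = Rational(-938870, 51) (n = Add(Rational(91, 51), -18411) = Rational(-938870, 51) ≈ -18409.)
Mul(Add(n, 20071), Add(Function('p')(17), 5383)) = Mul(Add(Rational(-938870, 51), 20071), Add(17, 5383)) = Mul(Rational(84751, 51), 5400) = Rational(152551800, 17)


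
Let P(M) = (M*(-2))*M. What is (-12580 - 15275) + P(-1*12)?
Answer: -28143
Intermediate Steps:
P(M) = -2*M² (P(M) = (-2*M)*M = -2*M²)
(-12580 - 15275) + P(-1*12) = (-12580 - 15275) - 2*(-1*12)² = -27855 - 2*(-12)² = -27855 - 2*144 = -27855 - 288 = -28143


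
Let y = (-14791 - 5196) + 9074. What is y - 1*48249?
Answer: -59162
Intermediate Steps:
y = -10913 (y = -19987 + 9074 = -10913)
y - 1*48249 = -10913 - 1*48249 = -10913 - 48249 = -59162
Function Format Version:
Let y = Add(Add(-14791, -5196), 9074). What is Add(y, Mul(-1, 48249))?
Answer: -59162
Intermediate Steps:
y = -10913 (y = Add(-19987, 9074) = -10913)
Add(y, Mul(-1, 48249)) = Add(-10913, Mul(-1, 48249)) = Add(-10913, -48249) = -59162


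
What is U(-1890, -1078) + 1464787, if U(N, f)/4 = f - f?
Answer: 1464787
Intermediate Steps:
U(N, f) = 0 (U(N, f) = 4*(f - f) = 4*0 = 0)
U(-1890, -1078) + 1464787 = 0 + 1464787 = 1464787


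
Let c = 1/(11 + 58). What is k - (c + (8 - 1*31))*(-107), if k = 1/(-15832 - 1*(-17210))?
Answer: -233849287/95082 ≈ -2459.4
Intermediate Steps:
c = 1/69 ≈ 0.014493
k = 1/1378 (k = 1/(-15832 + 17210) = 1/1378 ≈ 0.00072569)
k - (c + (8 - 1*31))*(-107) = 1/1378 - (1/69 + (8 - 1*31))*(-107) = 1/1378 - (1/69 + (8 - 31))*(-107) = 1/1378 - (1/69 - 23)*(-107) = 1/1378 - (-1586)*(-107)/69 = 1/1378 - 1*169702/69 = 1/1378 - 169702/69 = -233849287/95082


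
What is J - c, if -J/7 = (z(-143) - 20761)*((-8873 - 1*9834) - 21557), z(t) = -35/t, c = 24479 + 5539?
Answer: -836751252798/143 ≈ -5.8514e+9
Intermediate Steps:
c = 30018
J = -836746960224/143 (J = -7*(-35/(-143) - 20761)*((-8873 - 1*9834) - 21557) = -7*(-35*(-1/143) - 20761)*((-8873 - 9834) - 21557) = -7*(35/143 - 20761)*(-18707 - 21557) = -(-20781516)*(-40264)/143 = -7*119535280032/143 = -836746960224/143 ≈ -5.8514e+9)
J - c = -836746960224/143 - 1*30018 = -836746960224/143 - 30018 = -836751252798/143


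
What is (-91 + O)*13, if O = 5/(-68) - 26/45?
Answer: -3645889/3060 ≈ -1191.5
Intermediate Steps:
O = -1993/3060 (O = 5*(-1/68) - 26*1/45 = -5/68 - 26/45 = -1993/3060 ≈ -0.65131)
(-91 + O)*13 = (-91 - 1993/3060)*13 = -280453/3060*13 = -3645889/3060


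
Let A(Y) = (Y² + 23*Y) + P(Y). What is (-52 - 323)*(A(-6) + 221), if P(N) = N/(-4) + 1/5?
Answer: -90525/2 ≈ -45263.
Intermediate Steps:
P(N) = ⅕ - N/4 (P(N) = N*(-¼) + 1*(⅕) = -N/4 + ⅕ = ⅕ - N/4)
A(Y) = ⅕ + Y² + 91*Y/4 (A(Y) = (Y² + 23*Y) + (⅕ - Y/4) = ⅕ + Y² + 91*Y/4)
(-52 - 323)*(A(-6) + 221) = (-52 - 323)*((⅕ + (-6)² + (91/4)*(-6)) + 221) = -375*((⅕ + 36 - 273/2) + 221) = -375*(-1003/10 + 221) = -375*1207/10 = -90525/2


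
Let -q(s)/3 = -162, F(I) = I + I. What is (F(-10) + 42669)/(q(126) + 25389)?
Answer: 42649/25875 ≈ 1.6483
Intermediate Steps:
F(I) = 2*I
q(s) = 486 (q(s) = -3*(-162) = 486)
(F(-10) + 42669)/(q(126) + 25389) = (2*(-10) + 42669)/(486 + 25389) = (-20 + 42669)/25875 = 42649*(1/25875) = 42649/25875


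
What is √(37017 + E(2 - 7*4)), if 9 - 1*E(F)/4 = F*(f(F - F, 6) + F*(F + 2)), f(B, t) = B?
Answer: √101949 ≈ 319.29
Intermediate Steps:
E(F) = 36 - 4*F²*(2 + F) (E(F) = 36 - 4*F*((F - F) + F*(F + 2)) = 36 - 4*F*(0 + F*(2 + F)) = 36 - 4*F*F*(2 + F) = 36 - 4*F²*(2 + F))
√(37017 + E(2 - 7*4)) = √(37017 + (36 - 8*(2 - 7*4)² - 4*(2 - 7*4)³)) = √(37017 + (36 - 8*(2 - 28)² - 4*(2 - 28)³)) = √(37017 + (36 - 8*(-26)² - 4*(-26)³)) = √(37017 + (36 - 8*676 - 4*(-17576))) = √(37017 + (36 - 5408 + 70304)) = √(37017 + 64932) = √101949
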